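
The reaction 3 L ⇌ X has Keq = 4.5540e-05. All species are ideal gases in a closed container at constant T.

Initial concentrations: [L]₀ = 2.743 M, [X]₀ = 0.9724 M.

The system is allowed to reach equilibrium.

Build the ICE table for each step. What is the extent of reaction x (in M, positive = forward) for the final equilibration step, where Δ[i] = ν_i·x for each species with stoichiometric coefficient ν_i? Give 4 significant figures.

x = -0.9642 M

Q₀ = 0.04712 vs Keq = 4.5540e-05 ⇒ Q>K, reverse
Step 1:
                  L         X
  init        2.743    0.9724
  Δ           2.893   -0.9642
  eq          5.636  0.008152
  solve Keq expr → x = -0.9642; check Q = 4.5540e-05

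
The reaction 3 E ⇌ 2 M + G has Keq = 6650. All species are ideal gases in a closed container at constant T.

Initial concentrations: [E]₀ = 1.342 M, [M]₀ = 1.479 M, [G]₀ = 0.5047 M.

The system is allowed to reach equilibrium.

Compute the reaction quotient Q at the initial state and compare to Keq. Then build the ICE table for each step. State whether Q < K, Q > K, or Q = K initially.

Q₀ = 0.4568; Q < K (proceeds forward)

Q₀ = 0.4568 vs Keq = 6650 ⇒ Q<K, forward
Step 1:
                    E           M           G
  Initial       1.342       1.479      0.5047
  Change       -1.251      0.8343      0.4172
  Equil       0.09053       2.313      0.9219
  solve Keq expr → x = 0.4172; check Q = 6650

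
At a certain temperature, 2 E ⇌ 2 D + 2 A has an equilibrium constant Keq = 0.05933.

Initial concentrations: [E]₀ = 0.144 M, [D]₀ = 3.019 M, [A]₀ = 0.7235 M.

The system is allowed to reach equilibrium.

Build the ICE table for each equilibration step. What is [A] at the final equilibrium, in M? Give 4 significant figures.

[A]_eq = 0.08066 M

Q₀ = 230.1 vs Keq = 0.05933 ⇒ Q>K, reverse
Step 1:
                  E         D         A
  Initial     0.144     3.019    0.7235
  Change     0.6428   -0.6428   -0.6428
  Equil      0.7868     2.376   0.08066
  solve Keq expr → x = -0.3214; check Q = 0.05933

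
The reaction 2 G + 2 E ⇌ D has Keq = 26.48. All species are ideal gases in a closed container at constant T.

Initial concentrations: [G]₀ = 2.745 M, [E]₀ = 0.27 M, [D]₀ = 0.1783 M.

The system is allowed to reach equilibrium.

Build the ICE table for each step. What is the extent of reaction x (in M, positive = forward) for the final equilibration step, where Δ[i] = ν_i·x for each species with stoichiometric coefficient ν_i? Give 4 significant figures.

Q₀ = 0.3246 vs Keq = 26.48 ⇒ Q<K, forward
Step 1:
                  G         E         D
  Initial     2.745      0.27    0.1783
  Change    -0.2282   -0.2282    0.1141
  Equil       2.517   0.04175    0.2924
  solve Keq expr → x = 0.1141; check Q = 26.48

x = 0.1141 M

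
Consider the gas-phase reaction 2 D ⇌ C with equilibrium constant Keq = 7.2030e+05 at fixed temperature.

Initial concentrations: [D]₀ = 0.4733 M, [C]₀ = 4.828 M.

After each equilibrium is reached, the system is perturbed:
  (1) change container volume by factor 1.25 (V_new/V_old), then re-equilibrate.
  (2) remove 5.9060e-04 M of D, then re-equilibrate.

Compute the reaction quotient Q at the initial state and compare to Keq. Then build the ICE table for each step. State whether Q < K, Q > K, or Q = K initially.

Q₀ = 21.55 vs Keq = 7.2030e+05 ⇒ Q<K, forward
Step 1:
                    D           C
  init         0.4733       4.828
  Δ           -0.4706      0.2353
  eq         0.002651       5.063
  solve Keq expr → x = 0.2353; check Q = 7.2030e+05
Then change container volume by factor 1.25 (V_new/V_old).
Step 2:
                    D           C
  init       0.002121       4.051
  Δ        2.5032e-04 -1.2516e-04
  eq         0.002371       4.051
  solve Keq expr → x = -1.2516e-04; check Q = 7.2030e+05
Then remove 5.9060e-04 M of D.
Step 3:
                    D           C
  init       0.001781       4.051
  Δ        5.9051e-04 -2.9526e-04
  eq         0.002371        4.05
  solve Keq expr → x = -2.9526e-04; check Q = 7.2030e+05

Q₀ = 21.55; Q < K (proceeds forward)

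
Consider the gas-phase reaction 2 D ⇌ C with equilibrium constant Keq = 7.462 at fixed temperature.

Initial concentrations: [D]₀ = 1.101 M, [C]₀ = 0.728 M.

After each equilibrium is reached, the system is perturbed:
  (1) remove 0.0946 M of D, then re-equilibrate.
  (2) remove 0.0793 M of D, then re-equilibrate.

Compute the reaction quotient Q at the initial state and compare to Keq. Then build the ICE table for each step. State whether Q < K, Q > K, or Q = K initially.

Q₀ = 0.6006; Q < K (proceeds forward)

Q₀ = 0.6006 vs Keq = 7.462 ⇒ Q<K, forward
Step 1:
                   D          C
  Initial      1.101      0.728
  Change     -0.7192     0.3596
  Equil       0.3818      1.088
  solve Keq expr → x = 0.3596; check Q = 7.462
Then remove 0.0946 M of D.
Step 2:
                   D          C
  Initial     0.2872      1.088
  Change      0.0869   -0.04345
  Equil       0.3741      1.044
  solve Keq expr → x = -0.04345; check Q = 7.462
Then remove 0.0793 M of D.
Step 3:
                   D          C
  Initial     0.2948      1.044
  Change     0.07273   -0.03636
  Equil       0.3675      1.008
  solve Keq expr → x = -0.03636; check Q = 7.462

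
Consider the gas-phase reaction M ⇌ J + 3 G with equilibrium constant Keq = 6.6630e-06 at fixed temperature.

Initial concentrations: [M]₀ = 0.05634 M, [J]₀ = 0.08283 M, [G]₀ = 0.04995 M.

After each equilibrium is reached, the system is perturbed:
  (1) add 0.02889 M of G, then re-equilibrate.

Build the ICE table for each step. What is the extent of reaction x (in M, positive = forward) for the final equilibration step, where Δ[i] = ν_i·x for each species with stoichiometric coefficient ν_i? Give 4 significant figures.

x = -0.009074 M

Q₀ = 1.8322e-04 vs Keq = 6.6630e-06 ⇒ Q>K, reverse
Step 1:
                  M         J         G
  Initial   0.05634   0.08283   0.04995
  Change    0.01054  -0.01054  -0.03161
  Equil     0.06688   0.07229   0.01834
  solve Keq expr → x = -0.01054; check Q = 6.6630e-06
Then add 0.02889 M of G.
Step 2:
                  M         J         G
  Initial   0.06688   0.07229   0.04723
  Change   0.009074 -0.009074  -0.02722
  Equil     0.07595   0.06322      0.02
  solve Keq expr → x = -0.009074; check Q = 6.6630e-06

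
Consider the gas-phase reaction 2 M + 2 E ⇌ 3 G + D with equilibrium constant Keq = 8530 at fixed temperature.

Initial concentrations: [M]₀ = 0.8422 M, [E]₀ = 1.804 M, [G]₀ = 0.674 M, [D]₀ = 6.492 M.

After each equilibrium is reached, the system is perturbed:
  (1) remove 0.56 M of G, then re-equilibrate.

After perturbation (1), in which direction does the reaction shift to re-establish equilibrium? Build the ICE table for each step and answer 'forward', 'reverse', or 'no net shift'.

Direction: forward

Q₀ = 0.8611 vs Keq = 8530 ⇒ Q<K, forward
Step 1:
                   M          E          G          D
  I           0.8422      1.804      0.674      6.492
  C          -0.7737    -0.7737      1.161     0.3869
  E          0.06849       1.03      1.835      6.879
  solve Keq expr → x = 0.3869; check Q = 8530
Then remove 0.56 M of G.
Step 2:
                   M          E          G          D
  I          0.06849       1.03      1.275      6.879
  C         -0.02589   -0.02589    0.03884    0.01295
  E           0.0426      1.004      1.313      6.892
  solve Keq expr → x = 0.01295; check Q = 8530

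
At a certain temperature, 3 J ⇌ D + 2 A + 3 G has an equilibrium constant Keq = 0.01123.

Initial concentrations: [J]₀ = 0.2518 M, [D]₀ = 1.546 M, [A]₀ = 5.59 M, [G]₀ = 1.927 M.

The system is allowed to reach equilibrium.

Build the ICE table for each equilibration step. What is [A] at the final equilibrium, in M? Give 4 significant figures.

Q₀ = 2.1653e+04 vs Keq = 0.01123 ⇒ Q>K, reverse
Step 1:
                  J         D         A         G
  I          0.2518     1.546      5.59     1.927
  C           1.758   -0.5859    -1.172    -1.758
  E           2.009    0.9601     4.418    0.1694
  solve Keq expr → x = -0.5859; check Q = 0.01123

[A]_eq = 4.418 M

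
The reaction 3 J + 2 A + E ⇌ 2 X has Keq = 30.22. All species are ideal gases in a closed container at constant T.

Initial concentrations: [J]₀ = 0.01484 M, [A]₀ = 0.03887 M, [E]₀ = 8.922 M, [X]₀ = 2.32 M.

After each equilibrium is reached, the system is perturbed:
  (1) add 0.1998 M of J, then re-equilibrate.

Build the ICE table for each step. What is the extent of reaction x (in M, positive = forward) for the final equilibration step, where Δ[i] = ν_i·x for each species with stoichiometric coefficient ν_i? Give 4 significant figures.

x = 0.03563 M

Q₀ = 1.2218e+08 vs Keq = 30.22 ⇒ Q>K, reverse
Step 1:
                    J           A           E           X
  I           0.01484     0.03887       8.922        2.32
  C            0.4735      0.3157      0.1578     -0.3157
  E            0.4884      0.3545        9.08       2.004
  solve Keq expr → x = -0.1578; check Q = 30.22
Then add 0.1998 M of J.
Step 2:
                    J           A           E           X
  I            0.6882      0.3545        9.08       2.004
  C           -0.1069    -0.07126    -0.03563     0.07126
  E            0.5813      0.2833       9.044       2.076
  solve Keq expr → x = 0.03563; check Q = 30.22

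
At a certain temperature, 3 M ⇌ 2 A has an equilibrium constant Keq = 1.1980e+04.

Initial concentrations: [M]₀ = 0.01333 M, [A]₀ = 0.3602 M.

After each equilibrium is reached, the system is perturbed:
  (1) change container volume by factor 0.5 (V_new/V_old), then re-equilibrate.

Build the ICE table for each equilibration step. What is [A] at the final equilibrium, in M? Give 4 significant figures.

[A]_eq = 0.7149 M

Q₀ = 5.4777e+04 vs Keq = 1.1980e+04 ⇒ Q>K, reverse
Step 1:
                    M           A
  Initial     0.01333      0.3602
  Change      0.00856   -0.005707
  Equil       0.02189      0.3545
  solve Keq expr → x = -0.002853; check Q = 1.1980e+04
Then change container volume by factor 0.5 (V_new/V_old).
Step 2:
                    M           A
  Initial     0.04378       0.709
  Change     -0.00884    0.005893
  Equil       0.03494      0.7149
  solve Keq expr → x = 0.002947; check Q = 1.1980e+04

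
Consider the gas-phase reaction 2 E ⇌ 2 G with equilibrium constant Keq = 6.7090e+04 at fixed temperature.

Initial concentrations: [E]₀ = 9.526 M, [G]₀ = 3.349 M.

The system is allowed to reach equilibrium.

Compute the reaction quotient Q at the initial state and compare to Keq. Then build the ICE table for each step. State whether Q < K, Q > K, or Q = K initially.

Q₀ = 0.1236; Q < K (proceeds forward)

Q₀ = 0.1236 vs Keq = 6.7090e+04 ⇒ Q<K, forward
Step 1:
                    E           G
  init          9.526       3.349
  Δ            -9.476       9.476
  eq          0.04952       12.83
  solve Keq expr → x = 4.738; check Q = 6.7090e+04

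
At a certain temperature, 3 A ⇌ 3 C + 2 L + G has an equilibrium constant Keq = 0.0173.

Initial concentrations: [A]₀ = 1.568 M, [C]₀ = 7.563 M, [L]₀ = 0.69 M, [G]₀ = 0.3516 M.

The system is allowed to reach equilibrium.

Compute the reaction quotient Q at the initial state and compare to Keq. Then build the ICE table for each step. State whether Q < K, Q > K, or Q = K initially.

Q₀ = 18.78 vs Keq = 0.0173 ⇒ Q>K, reverse
Step 1:
                   A          C          L          G
  I            1.568      7.563       0.69     0.3516
  C           0.8639    -0.8639    -0.5759     -0.288
  E            2.432      6.699     0.1141    0.06363
  solve Keq expr → x = -0.288; check Q = 0.0173

Q₀ = 18.78; Q > K (proceeds reverse)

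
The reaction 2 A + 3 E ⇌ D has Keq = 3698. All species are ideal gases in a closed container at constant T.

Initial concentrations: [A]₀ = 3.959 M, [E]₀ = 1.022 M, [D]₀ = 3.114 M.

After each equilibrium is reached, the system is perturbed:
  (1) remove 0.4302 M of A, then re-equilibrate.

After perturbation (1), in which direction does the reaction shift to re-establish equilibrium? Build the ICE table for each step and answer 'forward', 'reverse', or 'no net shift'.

Q₀ = 0.1861 vs Keq = 3698 ⇒ Q<K, forward
Step 1:
                    A           E           D
  init          3.959       1.022       3.114
  Δ            -0.652      -0.978       0.326
  eq            3.307     0.04398        3.44
  solve Keq expr → x = 0.326; check Q = 3698
Then remove 0.4302 M of A.
Step 2:
                    A           E           D
  init          2.877     0.04398        3.44
  Δ          0.002829    0.004244   -0.001415
  eq             2.88     0.04822       3.439
  solve Keq expr → x = -0.001415; check Q = 3698

Direction: reverse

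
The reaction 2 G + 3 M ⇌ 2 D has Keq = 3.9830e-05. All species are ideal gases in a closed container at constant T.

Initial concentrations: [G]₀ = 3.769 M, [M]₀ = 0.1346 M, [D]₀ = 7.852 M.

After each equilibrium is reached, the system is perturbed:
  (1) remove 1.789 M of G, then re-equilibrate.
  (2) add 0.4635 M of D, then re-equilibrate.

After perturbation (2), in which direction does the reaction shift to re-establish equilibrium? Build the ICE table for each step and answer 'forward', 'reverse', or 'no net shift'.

Q₀ = 1780 vs Keq = 3.9830e-05 ⇒ Q>K, reverse
Step 1:
                   G          M          D
  init         3.769     0.1346      7.852
  Δ            6.094      9.141     -6.094
  eq           9.863      9.275      1.758
  solve Keq expr → x = -3.047; check Q = 3.9830e-05
Then remove 1.789 M of G.
Step 2:
                   G          M          D
  init         8.074      9.275      1.758
  Δ           0.2072     0.3108    -0.2072
  eq           8.281      9.586      1.551
  solve Keq expr → x = -0.1036; check Q = 3.9830e-05
Then add 0.4635 M of D.
Step 3:
                   G          M          D
  init         8.281      9.586      2.015
  Δ           0.2955     0.4432    -0.2955
  eq           8.576      10.03      1.719
  solve Keq expr → x = -0.1477; check Q = 3.9830e-05

Direction: reverse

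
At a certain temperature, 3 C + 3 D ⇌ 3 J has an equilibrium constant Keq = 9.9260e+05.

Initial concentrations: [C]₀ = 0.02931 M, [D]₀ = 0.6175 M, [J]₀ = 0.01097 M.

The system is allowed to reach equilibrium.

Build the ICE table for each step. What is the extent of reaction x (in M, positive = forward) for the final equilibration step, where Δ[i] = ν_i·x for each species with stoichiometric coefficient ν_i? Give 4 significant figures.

x = 0.009545 M

Q₀ = 0.2227 vs Keq = 9.9260e+05 ⇒ Q<K, forward
Step 1:
                   C          D          J
  Initial    0.02931     0.6175    0.01097
  Change    -0.02864   -0.02864    0.02864
  Equil   6.7425e-04     0.5889    0.03961
  solve Keq expr → x = 0.009545; check Q = 9.9260e+05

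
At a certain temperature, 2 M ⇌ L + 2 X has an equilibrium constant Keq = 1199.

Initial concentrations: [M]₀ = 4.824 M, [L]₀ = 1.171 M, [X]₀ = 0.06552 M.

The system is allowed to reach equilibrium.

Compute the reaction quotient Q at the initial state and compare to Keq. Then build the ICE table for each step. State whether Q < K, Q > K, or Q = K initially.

Q₀ = 2.1602e-04 vs Keq = 1199 ⇒ Q<K, forward
Step 1:
                   M          L          X
  Initial      4.824      1.171    0.06552
  Change      -4.575      2.287      4.575
  Equil       0.2492      3.458       4.64
  solve Keq expr → x = 2.287; check Q = 1199

Q₀ = 2.1602e-04; Q < K (proceeds forward)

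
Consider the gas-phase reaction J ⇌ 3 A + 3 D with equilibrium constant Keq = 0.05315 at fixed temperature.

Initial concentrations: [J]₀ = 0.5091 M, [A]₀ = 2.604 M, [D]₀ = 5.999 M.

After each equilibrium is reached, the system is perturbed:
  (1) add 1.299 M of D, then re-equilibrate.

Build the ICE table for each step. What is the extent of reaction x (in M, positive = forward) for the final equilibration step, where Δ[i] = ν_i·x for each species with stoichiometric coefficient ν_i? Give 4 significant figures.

x = -0.01035 M

Q₀ = 7488 vs Keq = 0.05315 ⇒ Q>K, reverse
Step 1:
                  J         A         D
  init       0.5091     2.604     5.999
  Δ          0.8287    -2.486    -2.486
  eq          1.338    0.1179     3.513
  solve Keq expr → x = -0.8287; check Q = 0.05315
Then add 1.299 M of D.
Step 2:
                  J         A         D
  init        1.338    0.1179     4.812
  Δ         0.01035  -0.03105  -0.03105
  eq          1.348   0.08688     4.781
  solve Keq expr → x = -0.01035; check Q = 0.05315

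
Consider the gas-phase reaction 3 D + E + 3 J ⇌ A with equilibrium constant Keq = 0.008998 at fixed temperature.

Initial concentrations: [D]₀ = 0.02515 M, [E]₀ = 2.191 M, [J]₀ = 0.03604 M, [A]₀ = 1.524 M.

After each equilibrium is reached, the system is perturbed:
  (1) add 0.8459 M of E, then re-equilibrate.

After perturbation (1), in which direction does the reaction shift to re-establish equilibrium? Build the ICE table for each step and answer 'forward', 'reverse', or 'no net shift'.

Direction: forward

Q₀ = 9.3406e+08 vs Keq = 0.008998 ⇒ Q>K, reverse
Step 1:
                    D           E           J           A
  init        0.02515       2.191     0.03604       1.524
  Δ             1.794       0.598       1.794      -0.598
  eq            1.819       2.789        1.83       0.926
  solve Keq expr → x = -0.598; check Q = 0.008998
Then add 0.8459 M of E.
Step 2:
                    D           E           J           A
  init          1.819       3.635        1.83       0.926
  Δ           -0.0697    -0.02323     -0.0697     0.02323
  eq            1.749       3.612        1.76      0.9492
  solve Keq expr → x = 0.02323; check Q = 0.008998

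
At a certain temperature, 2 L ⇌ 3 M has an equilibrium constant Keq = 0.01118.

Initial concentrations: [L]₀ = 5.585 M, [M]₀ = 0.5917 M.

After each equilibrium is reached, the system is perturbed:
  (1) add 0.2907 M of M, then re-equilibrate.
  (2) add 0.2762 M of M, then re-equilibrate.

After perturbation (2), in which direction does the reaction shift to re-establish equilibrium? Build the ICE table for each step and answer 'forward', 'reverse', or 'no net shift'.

Direction: reverse

Q₀ = 0.006641 vs Keq = 0.01118 ⇒ Q<K, forward
Step 1:
                  L         M
  init        5.585    0.5917
  Δ        -0.07081    0.1062
  eq          5.514    0.6979
  solve Keq expr → x = 0.0354; check Q = 0.01118
Then add 0.2907 M of M.
Step 2:
                  L         M
  init        5.514    0.9886
  Δ          0.1835   -0.2753
  eq          5.698    0.7133
  solve Keq expr → x = -0.09177; check Q = 0.01118
Then add 0.2762 M of M.
Step 3:
                  L         M
  init        5.698    0.9895
  Δ          0.1745   -0.2617
  eq          5.872    0.7278
  solve Keq expr → x = -0.08724; check Q = 0.01118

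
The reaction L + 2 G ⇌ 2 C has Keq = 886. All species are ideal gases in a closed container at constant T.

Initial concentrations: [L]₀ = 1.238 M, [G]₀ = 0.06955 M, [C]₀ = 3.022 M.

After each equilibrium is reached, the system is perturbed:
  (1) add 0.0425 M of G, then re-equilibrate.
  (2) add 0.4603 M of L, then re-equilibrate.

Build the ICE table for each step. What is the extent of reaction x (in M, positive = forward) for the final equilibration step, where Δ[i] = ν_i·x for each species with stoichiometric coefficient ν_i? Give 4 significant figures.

x = 0.006539 M

Q₀ = 1525 vs Keq = 886 ⇒ Q>K, reverse
Step 1:
                   L          G          C
  init         1.238    0.06955      3.022
  Δ          0.01035     0.0207    -0.0207
  eq           1.248    0.09025      3.001
  solve Keq expr → x = -0.01035; check Q = 886
Then add 0.0425 M of G.
Step 2:
                   L          G          C
  init         1.248     0.1327      3.001
  Δ         -0.02026   -0.04053    0.04053
  eq           1.228    0.09222      3.042
  solve Keq expr → x = 0.02026; check Q = 886
Then add 0.4603 M of L.
Step 3:
                   L          G          C
  init         1.688    0.09222      3.042
  Δ        -0.006539   -0.01308    0.01308
  eq           1.682    0.07914      3.055
  solve Keq expr → x = 0.006539; check Q = 886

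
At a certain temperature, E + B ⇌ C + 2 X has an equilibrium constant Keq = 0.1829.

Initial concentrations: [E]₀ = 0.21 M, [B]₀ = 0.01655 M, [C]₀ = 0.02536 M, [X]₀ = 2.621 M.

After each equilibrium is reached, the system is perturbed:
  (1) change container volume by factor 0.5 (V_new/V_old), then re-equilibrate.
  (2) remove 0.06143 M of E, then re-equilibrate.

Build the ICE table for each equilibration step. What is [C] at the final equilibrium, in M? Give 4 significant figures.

[C]_eq = 2.3660e-04 M

Q₀ = 50.13 vs Keq = 0.1829 ⇒ Q>K, reverse
Step 1:
                  E         B         C         X
  Initial      0.21   0.01655   0.02536     2.621
  Change    0.02509   0.02509  -0.02509  -0.05018
  Equil      0.2351   0.04164 2.7090e-04     2.571
  solve Keq expr → x = -0.02509; check Q = 0.1829
Then change container volume by factor 0.5 (V_new/V_old).
Step 2:
                  E         B         C         X
  Initial    0.4702   0.08328 5.4179e-04     5.142
  Change  2.6981e-04 2.6981e-04 -2.6981e-04 -5.3961e-04
  Equil      0.4704   0.08355 2.7199e-04     5.141
  solve Keq expr → x = -2.6981e-04; check Q = 0.1829
Then remove 0.06143 M of E.
Step 3:
                  E         B         C         X
  Initial     0.409   0.08355 2.7199e-04     5.141
  Change  3.5388e-05 3.5388e-05 -3.5388e-05 -7.0777e-05
  Equil      0.4091   0.08358 2.3660e-04     5.141
  solve Keq expr → x = -3.5388e-05; check Q = 0.1829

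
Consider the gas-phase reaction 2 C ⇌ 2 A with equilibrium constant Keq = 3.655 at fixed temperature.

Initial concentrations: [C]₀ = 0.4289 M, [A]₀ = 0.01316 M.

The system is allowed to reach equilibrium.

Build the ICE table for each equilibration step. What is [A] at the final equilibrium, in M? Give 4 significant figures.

Q₀ = 9.4146e-04 vs Keq = 3.655 ⇒ Q<K, forward
Step 1:
                  C         A
  I          0.4289   0.01316
  C         -0.2771    0.2771
  E          0.1518    0.2902
  solve Keq expr → x = 0.1385; check Q = 3.655

[A]_eq = 0.2902 M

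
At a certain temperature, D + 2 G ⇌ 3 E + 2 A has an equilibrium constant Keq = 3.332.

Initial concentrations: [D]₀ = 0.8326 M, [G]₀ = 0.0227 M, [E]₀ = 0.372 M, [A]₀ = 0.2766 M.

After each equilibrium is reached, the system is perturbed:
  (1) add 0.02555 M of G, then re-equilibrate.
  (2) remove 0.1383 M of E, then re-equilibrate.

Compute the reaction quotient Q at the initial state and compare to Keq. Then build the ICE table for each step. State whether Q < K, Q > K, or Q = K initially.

Q₀ = 9.18 vs Keq = 3.332 ⇒ Q>K, reverse
Step 1:
                   D          G          E          A
  I           0.8326     0.0227      0.372     0.2766
  C         0.005496    0.01099   -0.01649   -0.01099
  E           0.8381    0.03369     0.3555     0.2656
  solve Keq expr → x = -0.005496; check Q = 3.332
Then add 0.02555 M of G.
Step 2:
                   D          G          E          A
  I           0.8381    0.05924     0.3555     0.2656
  C        -0.009314   -0.01863    0.02794    0.01863
  E           0.8288    0.04061     0.3835     0.2842
  solve Keq expr → x = 0.009314; check Q = 3.332
Then remove 0.1383 M of E.
Step 3:
                   D          G          E          A
  I           0.8288    0.04061     0.2452     0.2842
  C        -0.007717   -0.01543    0.02315    0.01543
  E           0.8211    0.02518     0.2683     0.2997
  solve Keq expr → x = 0.007717; check Q = 3.332

Q₀ = 9.18; Q > K (proceeds reverse)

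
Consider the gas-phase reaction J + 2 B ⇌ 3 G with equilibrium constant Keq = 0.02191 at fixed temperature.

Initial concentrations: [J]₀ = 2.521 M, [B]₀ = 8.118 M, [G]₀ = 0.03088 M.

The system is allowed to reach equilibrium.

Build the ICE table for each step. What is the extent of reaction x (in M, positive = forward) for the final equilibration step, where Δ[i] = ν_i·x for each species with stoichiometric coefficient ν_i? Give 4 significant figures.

x = 0.4359 M

Q₀ = 1.7724e-07 vs Keq = 0.02191 ⇒ Q<K, forward
Step 1:
                  J         B         G
  init        2.521     8.118   0.03088
  Δ         -0.4359   -0.8718     1.308
  eq          2.085     7.246     1.339
  solve Keq expr → x = 0.4359; check Q = 0.02191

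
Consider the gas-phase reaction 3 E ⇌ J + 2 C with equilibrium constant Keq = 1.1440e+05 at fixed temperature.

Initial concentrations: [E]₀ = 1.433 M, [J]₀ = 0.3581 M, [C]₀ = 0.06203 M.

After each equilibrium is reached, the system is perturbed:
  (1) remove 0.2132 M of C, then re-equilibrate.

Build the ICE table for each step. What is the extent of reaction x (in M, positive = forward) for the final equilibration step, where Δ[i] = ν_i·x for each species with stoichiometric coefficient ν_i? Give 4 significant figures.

Q₀ = 4.6824e-04 vs Keq = 1.1440e+05 ⇒ Q<K, forward
Step 1:
                  E         J         C
  init        1.433    0.3581   0.06203
  Δ          -1.414    0.4712    0.9424
  eq        0.01941    0.8293     1.004
  solve Keq expr → x = 0.4712; check Q = 1.1440e+05
Then remove 0.2132 M of C.
Step 2:
                  E         J         C
  init      0.01941    0.8293    0.7912
  Δ       -0.002822 9.4064e-04  0.001881
  eq        0.01659    0.8302    0.7931
  solve Keq expr → x = 9.4064e-04; check Q = 1.1440e+05

x = 9.4064e-04 M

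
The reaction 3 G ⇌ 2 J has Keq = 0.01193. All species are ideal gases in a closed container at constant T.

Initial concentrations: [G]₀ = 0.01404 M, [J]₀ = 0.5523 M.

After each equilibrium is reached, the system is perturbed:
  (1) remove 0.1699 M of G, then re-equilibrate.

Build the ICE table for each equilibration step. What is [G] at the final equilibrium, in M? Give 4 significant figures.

Q₀ = 1.1022e+05 vs Keq = 0.01193 ⇒ Q>K, reverse
Step 1:
                  G         J
  init      0.01404    0.5523
  Δ          0.7245    -0.483
  eq         0.7385   0.06932
  solve Keq expr → x = -0.2415; check Q = 0.01193
Then remove 0.1699 M of G.
Step 2:
                  G         J
  init       0.5686   0.06932
  Δ          0.0284  -0.01894
  eq          0.597   0.05038
  solve Keq expr → x = -0.009468; check Q = 0.01193

[G]_eq = 0.597 M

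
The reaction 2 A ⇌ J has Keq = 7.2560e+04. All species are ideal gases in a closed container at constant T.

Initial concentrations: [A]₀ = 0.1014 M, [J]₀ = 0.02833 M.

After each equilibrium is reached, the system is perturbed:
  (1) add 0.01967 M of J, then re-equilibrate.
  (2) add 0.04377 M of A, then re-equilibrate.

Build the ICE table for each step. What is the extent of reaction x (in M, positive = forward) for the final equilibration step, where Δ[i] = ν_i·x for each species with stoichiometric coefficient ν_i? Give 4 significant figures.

Q₀ = 2.755 vs Keq = 7.2560e+04 ⇒ Q<K, forward
Step 1:
                    A           J
  I            0.1014     0.02833
  C           -0.1004     0.05018
  E           0.00104     0.07851
  solve Keq expr → x = 0.05018; check Q = 7.2560e+04
Then add 0.01967 M of J.
Step 2:
                    A           J
  I           0.00104     0.09818
  C        1.2267e-04 -6.1333e-05
  E          0.001163     0.09812
  solve Keq expr → x = -6.1333e-05; check Q = 7.2560e+04
Then add 0.04377 M of A.
Step 3:
                    A           J
  I           0.04493     0.09812
  C          -0.04365     0.02182
  E          0.001286      0.1199
  solve Keq expr → x = 0.02182; check Q = 7.2560e+04

x = 0.02182 M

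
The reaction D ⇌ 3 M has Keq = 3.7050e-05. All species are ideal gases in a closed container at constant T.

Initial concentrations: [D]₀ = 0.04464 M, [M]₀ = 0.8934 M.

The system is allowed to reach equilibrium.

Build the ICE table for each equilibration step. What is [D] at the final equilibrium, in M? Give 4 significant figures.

[D]_eq = 0.3347 M

Q₀ = 15.97 vs Keq = 3.7050e-05 ⇒ Q>K, reverse
Step 1:
                  D         M
  I         0.04464    0.8934
  C          0.2901   -0.8703
  E          0.3347   0.02315
  solve Keq expr → x = -0.2901; check Q = 3.7050e-05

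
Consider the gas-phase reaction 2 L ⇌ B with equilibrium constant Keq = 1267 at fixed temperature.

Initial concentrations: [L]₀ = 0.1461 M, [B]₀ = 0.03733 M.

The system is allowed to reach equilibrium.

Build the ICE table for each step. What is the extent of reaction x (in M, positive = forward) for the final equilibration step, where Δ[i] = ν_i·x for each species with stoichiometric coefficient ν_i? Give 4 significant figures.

Q₀ = 1.749 vs Keq = 1267 ⇒ Q<K, forward
Step 1:
                  L         B
  Initial    0.1461   0.03733
  Change     -0.137   0.06848
  Equil    0.009139    0.1058
  solve Keq expr → x = 0.06848; check Q = 1267

x = 0.06848 M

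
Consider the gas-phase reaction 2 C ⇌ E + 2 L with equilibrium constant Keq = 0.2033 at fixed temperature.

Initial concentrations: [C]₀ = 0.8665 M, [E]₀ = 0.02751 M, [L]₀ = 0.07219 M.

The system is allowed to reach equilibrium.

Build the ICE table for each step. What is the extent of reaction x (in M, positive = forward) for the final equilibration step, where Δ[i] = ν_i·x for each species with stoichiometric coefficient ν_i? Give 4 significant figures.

Q₀ = 1.9094e-04 vs Keq = 0.2033 ⇒ Q<K, forward
Step 1:
                  C         E         L
  init       0.8665   0.02751   0.07219
  Δ         -0.3873    0.1936    0.3873
  eq         0.4792    0.2212    0.4595
  solve Keq expr → x = 0.1936; check Q = 0.2033

x = 0.1936 M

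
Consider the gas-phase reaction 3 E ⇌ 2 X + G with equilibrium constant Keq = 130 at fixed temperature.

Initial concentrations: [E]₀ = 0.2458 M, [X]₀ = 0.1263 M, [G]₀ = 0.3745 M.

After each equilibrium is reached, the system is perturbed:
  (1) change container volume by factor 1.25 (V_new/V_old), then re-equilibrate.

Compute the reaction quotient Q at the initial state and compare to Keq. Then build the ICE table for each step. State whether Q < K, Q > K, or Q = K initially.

Q₀ = 0.4023; Q < K (proceeds forward)

Q₀ = 0.4023 vs Keq = 130 ⇒ Q<K, forward
Step 1:
                   E          X          G
  Initial     0.2458     0.1263     0.3745
  Change     -0.1863     0.1242     0.0621
  Equil      0.05951     0.2505     0.4366
  solve Keq expr → x = 0.0621; check Q = 130
Then change container volume by factor 1.25 (V_new/V_old).
Step 2:
                   E          X          G
  Initial    0.04761     0.2004     0.3493
  Change           0          0          0
  Equil      0.04761     0.2004     0.3493
  solve Keq expr → x = 0; check Q = 130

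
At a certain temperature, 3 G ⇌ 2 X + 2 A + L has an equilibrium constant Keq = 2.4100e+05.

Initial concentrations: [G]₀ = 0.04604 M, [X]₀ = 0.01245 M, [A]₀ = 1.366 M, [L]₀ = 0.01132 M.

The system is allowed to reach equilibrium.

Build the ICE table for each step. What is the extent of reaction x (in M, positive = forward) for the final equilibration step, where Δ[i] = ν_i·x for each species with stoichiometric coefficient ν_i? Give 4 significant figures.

Q₀ = 0.03355 vs Keq = 2.4100e+05 ⇒ Q<K, forward
Step 1:
                   G          X          A          L
  Initial    0.04604    0.01245      1.366    0.01132
  Change    -0.04531    0.03021    0.03021     0.0151
  Equil   7.2993e-04    0.04266      1.396    0.02642
  solve Keq expr → x = 0.0151; check Q = 2.4100e+05

x = 0.0151 M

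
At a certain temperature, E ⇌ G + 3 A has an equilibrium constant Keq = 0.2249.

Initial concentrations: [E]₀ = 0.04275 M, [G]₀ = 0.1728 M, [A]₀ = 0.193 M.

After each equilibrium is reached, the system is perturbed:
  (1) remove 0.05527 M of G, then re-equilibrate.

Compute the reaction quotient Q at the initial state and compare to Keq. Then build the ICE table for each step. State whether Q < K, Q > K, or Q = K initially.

Q₀ = 0.02906; Q < K (proceeds forward)

Q₀ = 0.02906 vs Keq = 0.2249 ⇒ Q<K, forward
Step 1:
                  E         G         A
  init      0.04275    0.1728     0.193
  Δ        -0.02549   0.02549   0.07648
  eq        0.01726    0.1983    0.2695
  solve Keq expr → x = 0.02549; check Q = 0.2249
Then remove 0.05527 M of G.
Step 2:
                  E         G         A
  init      0.01726     0.143    0.2695
  Δ        -0.00315   0.00315   0.00945
  eq        0.01411    0.1462    0.2789
  solve Keq expr → x = 0.00315; check Q = 0.2249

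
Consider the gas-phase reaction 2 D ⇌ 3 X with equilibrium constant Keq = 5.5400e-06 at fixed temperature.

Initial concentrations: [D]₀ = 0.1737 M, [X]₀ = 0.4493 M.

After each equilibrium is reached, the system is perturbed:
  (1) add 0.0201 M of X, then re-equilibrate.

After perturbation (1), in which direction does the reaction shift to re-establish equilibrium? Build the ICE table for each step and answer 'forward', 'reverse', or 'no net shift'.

Direction: reverse

Q₀ = 3.006 vs Keq = 5.5400e-06 ⇒ Q>K, reverse
Step 1:
                   D          X
  I           0.1737     0.4493
  C           0.2924    -0.4387
  E           0.4661    0.01064
  solve Keq expr → x = -0.1462; check Q = 5.5400e-06
Then add 0.0201 M of X.
Step 2:
                   D          X
  I           0.4661    0.03074
  C          0.01327    -0.0199
  E           0.4794    0.01084
  solve Keq expr → x = -0.006633; check Q = 5.5400e-06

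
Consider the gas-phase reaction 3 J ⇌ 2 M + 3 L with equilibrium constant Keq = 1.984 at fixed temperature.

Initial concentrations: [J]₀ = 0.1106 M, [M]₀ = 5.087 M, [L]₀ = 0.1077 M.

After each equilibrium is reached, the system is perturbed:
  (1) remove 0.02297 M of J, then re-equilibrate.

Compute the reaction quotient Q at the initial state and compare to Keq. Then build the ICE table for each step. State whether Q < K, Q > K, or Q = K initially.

Q₀ = 23.89; Q > K (proceeds reverse)

Q₀ = 23.89 vs Keq = 1.984 ⇒ Q>K, reverse
Step 1:
                   J          M          L
  init        0.1106      5.087     0.1077
  Δ          0.04244   -0.02829   -0.04244
  eq           0.153      5.059    0.06526
  solve Keq expr → x = -0.01415; check Q = 1.984
Then remove 0.02297 M of J.
Step 2:
                   J          M          L
  init        0.1301      5.059    0.06526
  Δ         0.006842  -0.004561  -0.006842
  eq          0.1369      5.054    0.05842
  solve Keq expr → x = -0.002281; check Q = 1.984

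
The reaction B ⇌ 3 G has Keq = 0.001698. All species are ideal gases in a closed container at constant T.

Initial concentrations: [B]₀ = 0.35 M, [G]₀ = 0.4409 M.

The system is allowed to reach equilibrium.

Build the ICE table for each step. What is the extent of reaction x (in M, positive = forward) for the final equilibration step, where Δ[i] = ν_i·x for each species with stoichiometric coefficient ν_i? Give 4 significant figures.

Q₀ = 0.2449 vs Keq = 0.001698 ⇒ Q>K, reverse
Step 1:
                  B         G
  init         0.35    0.4409
  Δ          0.1161   -0.3484
  eq         0.4661    0.0925
  solve Keq expr → x = -0.1161; check Q = 0.001698

x = -0.1161 M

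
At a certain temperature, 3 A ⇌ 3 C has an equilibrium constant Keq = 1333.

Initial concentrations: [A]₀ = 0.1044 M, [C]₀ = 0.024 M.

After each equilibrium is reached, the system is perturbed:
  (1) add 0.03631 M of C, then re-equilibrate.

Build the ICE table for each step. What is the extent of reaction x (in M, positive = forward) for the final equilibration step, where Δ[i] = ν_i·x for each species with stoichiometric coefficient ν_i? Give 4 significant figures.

x = -0.001008 M

Q₀ = 0.01215 vs Keq = 1333 ⇒ Q<K, forward
Step 1:
                   A          C
  init        0.1044      0.024
  Δ          -0.0937     0.0937
  eq          0.0107     0.1177
  solve Keq expr → x = 0.03123; check Q = 1333
Then add 0.03631 M of C.
Step 2:
                   A          C
  init        0.0107      0.154
  Δ         0.003024  -0.003024
  eq         0.01372      0.151
  solve Keq expr → x = -0.001008; check Q = 1333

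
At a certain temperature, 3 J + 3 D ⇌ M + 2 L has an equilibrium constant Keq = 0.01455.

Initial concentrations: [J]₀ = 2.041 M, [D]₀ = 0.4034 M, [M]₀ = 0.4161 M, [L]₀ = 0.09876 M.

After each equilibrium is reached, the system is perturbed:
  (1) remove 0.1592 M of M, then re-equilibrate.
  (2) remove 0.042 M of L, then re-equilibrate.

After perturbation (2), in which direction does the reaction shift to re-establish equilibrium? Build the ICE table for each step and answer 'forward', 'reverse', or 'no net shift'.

Direction: forward

Q₀ = 0.007271 vs Keq = 0.01455 ⇒ Q<K, forward
Step 1:
                    J           D           M           L
  I             2.041      0.4034      0.4161     0.09876
  C          -0.03115    -0.03115     0.01038     0.02077
  E              2.01      0.3722      0.4265      0.1195
  solve Keq expr → x = 0.01038; check Q = 0.01455
Then remove 0.1592 M of M.
Step 2:
                    J           D           M           L
  I              2.01      0.3722      0.2673      0.1195
  C          -0.02167    -0.02167    0.007222     0.01444
  E             1.988      0.3506      0.2745       0.134
  solve Keq expr → x = 0.007222; check Q = 0.01455
Then remove 0.042 M of L.
Step 3:
                    J           D           M           L
  I             1.988      0.3506      0.2745     0.09197
  C          -0.03038    -0.03038     0.01013     0.02025
  E             1.958      0.3202      0.2846      0.1122
  solve Keq expr → x = 0.01013; check Q = 0.01455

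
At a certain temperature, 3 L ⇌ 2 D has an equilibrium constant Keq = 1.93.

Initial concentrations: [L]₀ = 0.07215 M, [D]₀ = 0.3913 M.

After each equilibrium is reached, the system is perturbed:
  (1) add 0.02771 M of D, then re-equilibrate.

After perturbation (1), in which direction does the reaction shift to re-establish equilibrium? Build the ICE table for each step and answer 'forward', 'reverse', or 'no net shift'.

Q₀ = 407.7 vs Keq = 1.93 ⇒ Q>K, reverse
Step 1:
                   L          D
  I          0.07215     0.3913
  C            0.234     -0.156
  E           0.3061     0.2353
  solve Keq expr → x = -0.07799; check Q = 1.93
Then add 0.02771 M of D.
Step 2:
                   L          D
  I           0.3061      0.263
  C          0.01511   -0.01007
  E           0.3212     0.2529
  solve Keq expr → x = -0.005037; check Q = 1.93

Direction: reverse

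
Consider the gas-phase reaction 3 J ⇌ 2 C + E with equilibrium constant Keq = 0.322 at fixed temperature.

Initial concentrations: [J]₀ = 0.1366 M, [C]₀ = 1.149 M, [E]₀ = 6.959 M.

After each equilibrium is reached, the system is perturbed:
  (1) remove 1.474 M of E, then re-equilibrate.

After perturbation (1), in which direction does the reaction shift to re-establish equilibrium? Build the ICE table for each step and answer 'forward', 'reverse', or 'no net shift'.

Direction: forward

Q₀ = 3604 vs Keq = 0.322 ⇒ Q>K, reverse
Step 1:
                    J           C           E
  init         0.1366       1.149       6.959
  Δ             1.206     -0.8042     -0.4021
  eq            1.343      0.3448       6.557
  solve Keq expr → x = -0.4021; check Q = 0.322
Then remove 1.474 M of E.
Step 2:
                    J           C           E
  init          1.343      0.3448       5.083
  Δ          -0.04207     0.02805     0.01402
  eq            1.301      0.3729       5.097
  solve Keq expr → x = 0.01402; check Q = 0.322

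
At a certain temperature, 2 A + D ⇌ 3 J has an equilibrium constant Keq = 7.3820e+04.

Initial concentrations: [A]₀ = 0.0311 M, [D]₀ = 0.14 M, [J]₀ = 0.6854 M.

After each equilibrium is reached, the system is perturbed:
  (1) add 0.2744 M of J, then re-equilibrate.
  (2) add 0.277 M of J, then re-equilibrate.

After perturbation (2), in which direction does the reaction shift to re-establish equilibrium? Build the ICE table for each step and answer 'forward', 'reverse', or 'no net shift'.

Q₀ = 2378 vs Keq = 7.3820e+04 ⇒ Q<K, forward
Step 1:
                    A           D           J
  Initial      0.0311        0.14      0.6854
  Change     -0.02477    -0.01239     0.03716
  Equil      0.006328      0.1276      0.7226
  solve Keq expr → x = 0.01239; check Q = 7.3820e+04
Then add 0.2744 M of J.
Step 2:
                    A           D           J
  Initial    0.006328      0.1276       0.997
  Change     0.003767    0.001883    -0.00565
  Equil       0.01009      0.1295      0.9913
  solve Keq expr → x = -0.001883; check Q = 7.3820e+04
Then add 0.277 M of J.
Step 3:
                    A           D           J
  Initial     0.01009      0.1295       1.268
  Change     0.004285    0.002142   -0.006427
  Equil       0.01438      0.1316       1.262
  solve Keq expr → x = -0.002142; check Q = 7.3820e+04

Direction: reverse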